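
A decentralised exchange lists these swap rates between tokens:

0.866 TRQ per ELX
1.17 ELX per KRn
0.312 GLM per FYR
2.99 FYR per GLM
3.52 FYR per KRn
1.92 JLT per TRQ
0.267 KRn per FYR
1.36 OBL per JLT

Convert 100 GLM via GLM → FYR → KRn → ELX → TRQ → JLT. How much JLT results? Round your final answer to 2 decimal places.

155.31

100 GLM × 2.99 = 299 FYR
299 FYR × 0.267 = 79.833 KRn
79.833 KRn × 1.17 = 93.40461 ELX
93.40461 ELX × 0.866 = 80.88839226 TRQ
80.88839226 TRQ × 1.92 = 155.3057131392 JLT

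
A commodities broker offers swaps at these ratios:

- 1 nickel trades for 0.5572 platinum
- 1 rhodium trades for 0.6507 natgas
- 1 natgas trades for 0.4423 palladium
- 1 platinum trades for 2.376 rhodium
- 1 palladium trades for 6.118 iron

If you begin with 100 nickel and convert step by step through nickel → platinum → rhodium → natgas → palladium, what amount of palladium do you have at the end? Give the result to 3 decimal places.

38.103

100 nickel × 0.5572 = 55.72 platinum
55.72 platinum × 2.376 = 132.39072 rhodium
132.39072 rhodium × 0.6507 = 86.146641504 natgas
86.146641504 natgas × 0.4423 = 38.1026595372192 palladium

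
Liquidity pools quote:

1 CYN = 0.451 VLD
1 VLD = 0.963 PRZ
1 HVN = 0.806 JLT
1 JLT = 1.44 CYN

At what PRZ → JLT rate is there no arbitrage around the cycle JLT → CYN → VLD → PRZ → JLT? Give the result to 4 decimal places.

1.5989

Known legs of the cycle: 1.44 × 0.451 × 0.963 = 0.62541072
For no arbitrage the full-cycle product must be 1, so the missing rate is 1 / 0.62541072 ≈ 1.598949.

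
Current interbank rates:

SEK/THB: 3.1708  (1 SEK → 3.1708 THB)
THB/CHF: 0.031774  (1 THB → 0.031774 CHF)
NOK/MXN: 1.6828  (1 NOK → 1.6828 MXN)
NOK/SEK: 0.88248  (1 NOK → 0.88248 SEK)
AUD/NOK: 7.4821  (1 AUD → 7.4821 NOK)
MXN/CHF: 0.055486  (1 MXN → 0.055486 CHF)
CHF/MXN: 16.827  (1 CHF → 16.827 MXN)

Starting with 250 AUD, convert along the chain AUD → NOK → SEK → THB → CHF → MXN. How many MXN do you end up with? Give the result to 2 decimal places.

250 AUD × 7.4821 = 1870.525 NOK
1870.525 NOK × 0.88248 = 1650.700902 SEK
1650.700902 SEK × 3.1708 = 5234.0424200616 THB
5234.0424200616 THB × 0.031774 = 166.3064638550372784 CHF
166.3064638550372784 CHF × 16.827 = 2798.4388672887122836368 MXN

2798.44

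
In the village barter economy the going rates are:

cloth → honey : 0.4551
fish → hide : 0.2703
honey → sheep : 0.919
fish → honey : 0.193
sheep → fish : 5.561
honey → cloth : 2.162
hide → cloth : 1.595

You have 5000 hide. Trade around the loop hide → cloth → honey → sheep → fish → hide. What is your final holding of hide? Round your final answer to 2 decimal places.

5000 hide × 1.595 = 7975 cloth
7975 cloth × 0.4551 = 3629.4225 honey
3629.4225 honey × 0.919 = 3335.4392775 sheep
3335.4392775 sheep × 5.561 = 18548.3778221775 fish
18548.3778221775 fish × 0.2703 = 5013.62652533457825 hide

5013.63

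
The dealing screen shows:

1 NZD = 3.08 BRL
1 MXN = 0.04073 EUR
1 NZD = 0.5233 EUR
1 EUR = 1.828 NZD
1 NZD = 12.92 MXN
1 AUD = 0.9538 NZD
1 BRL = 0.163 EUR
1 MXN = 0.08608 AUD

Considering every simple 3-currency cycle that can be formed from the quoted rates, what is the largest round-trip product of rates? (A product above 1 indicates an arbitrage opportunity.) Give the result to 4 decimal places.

MXN→AUD→NZD→MXN: 0.08608 × 0.9538 × 12.92 = 1.06077
MXN→EUR→NZD→MXN: 0.04073 × 1.828 × 12.92 = 0.96195
BRL→EUR→NZD→BRL: 0.163 × 1.828 × 3.08 = 0.91773
Maximum is MXN→AUD→NZD→MXN at 1.0608; arbitrage exists.

1.0608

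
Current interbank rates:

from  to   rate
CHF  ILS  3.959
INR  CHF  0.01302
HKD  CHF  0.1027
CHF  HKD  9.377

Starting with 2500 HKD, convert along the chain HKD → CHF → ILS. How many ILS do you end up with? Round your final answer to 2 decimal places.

1016.47

2500 HKD × 0.1027 = 256.75 CHF
256.75 CHF × 3.959 = 1016.47325 ILS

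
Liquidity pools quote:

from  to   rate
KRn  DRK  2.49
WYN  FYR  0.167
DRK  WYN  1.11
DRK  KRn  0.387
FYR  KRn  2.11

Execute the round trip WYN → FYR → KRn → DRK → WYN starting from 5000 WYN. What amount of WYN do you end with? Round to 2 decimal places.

4869.58

5000 WYN × 0.167 = 835 FYR
835 FYR × 2.11 = 1761.85 KRn
1761.85 KRn × 2.49 = 4387.0065 DRK
4387.0065 DRK × 1.11 = 4869.577215 WYN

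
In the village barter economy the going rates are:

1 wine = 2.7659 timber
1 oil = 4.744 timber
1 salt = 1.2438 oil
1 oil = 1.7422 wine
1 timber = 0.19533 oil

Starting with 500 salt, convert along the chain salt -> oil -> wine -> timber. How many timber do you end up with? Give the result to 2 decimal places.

2996.78

500 salt × 1.2438 = 621.9 oil
621.9 oil × 1.7422 = 1083.47418 wine
1083.47418 wine × 2.7659 = 2996.781234462 timber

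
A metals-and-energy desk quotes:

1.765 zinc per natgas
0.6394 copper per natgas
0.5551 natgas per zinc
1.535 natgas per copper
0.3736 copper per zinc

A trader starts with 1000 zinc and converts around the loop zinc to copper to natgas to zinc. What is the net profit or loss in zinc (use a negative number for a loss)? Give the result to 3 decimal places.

1000 zinc × 0.3736 = 373.6 copper
373.6 copper × 1.535 = 573.476 natgas
573.476 natgas × 1.765 = 1012.18514 zinc
Net change: 1012.18514 − 1000 = 12.18514 zinc

12.185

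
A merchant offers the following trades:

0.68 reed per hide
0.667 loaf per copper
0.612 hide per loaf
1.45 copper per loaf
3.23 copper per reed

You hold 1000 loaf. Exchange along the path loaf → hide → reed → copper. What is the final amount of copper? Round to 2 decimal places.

1000 loaf × 0.612 = 612 hide
612 hide × 0.68 = 416.16 reed
416.16 reed × 3.23 = 1344.1968 copper

1344.20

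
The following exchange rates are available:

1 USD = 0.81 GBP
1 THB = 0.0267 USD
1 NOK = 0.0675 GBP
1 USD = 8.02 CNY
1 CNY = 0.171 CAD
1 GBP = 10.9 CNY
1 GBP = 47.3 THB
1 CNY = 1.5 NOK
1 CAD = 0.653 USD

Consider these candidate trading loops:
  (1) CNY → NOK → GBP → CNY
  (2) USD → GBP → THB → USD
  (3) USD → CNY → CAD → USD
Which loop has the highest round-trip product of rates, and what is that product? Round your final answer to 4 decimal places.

1.1036

(1) 1.5 × 0.0675 × 10.9 = 1.10363
(2) 0.81 × 47.3 × 0.0267 = 1.02296
(3) 8.02 × 0.171 × 0.653 = 0.89554
Highest is cycle (1) at 1.1036 (>1, arbitrage).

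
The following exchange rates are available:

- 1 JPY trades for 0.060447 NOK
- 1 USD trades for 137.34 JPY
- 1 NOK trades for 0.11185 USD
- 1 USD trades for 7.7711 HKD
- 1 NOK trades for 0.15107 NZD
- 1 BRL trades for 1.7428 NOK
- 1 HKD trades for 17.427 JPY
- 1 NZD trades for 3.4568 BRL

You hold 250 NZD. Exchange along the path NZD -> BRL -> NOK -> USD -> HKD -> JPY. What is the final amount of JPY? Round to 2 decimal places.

250 NZD × 3.4568 = 864.2 BRL
864.2 BRL × 1.7428 = 1506.12776 NOK
1506.12776 NOK × 0.11185 = 168.460389956 USD
168.460389956 USD × 7.7711 = 1309.1225363870716 HKD
1309.1225363870716 HKD × 17.427 = 22814.0784416174967732 JPY

22814.08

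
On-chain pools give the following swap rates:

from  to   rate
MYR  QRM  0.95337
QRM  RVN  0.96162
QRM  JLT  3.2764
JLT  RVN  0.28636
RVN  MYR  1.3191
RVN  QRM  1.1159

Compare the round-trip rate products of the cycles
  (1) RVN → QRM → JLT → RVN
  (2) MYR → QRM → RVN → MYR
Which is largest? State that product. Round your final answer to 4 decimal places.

1.2093

(1) 1.1159 × 3.2764 × 0.28636 = 1.04697
(2) 0.95337 × 0.96162 × 1.3191 = 1.20932
Highest is cycle (2) at 1.2093 (>1, arbitrage).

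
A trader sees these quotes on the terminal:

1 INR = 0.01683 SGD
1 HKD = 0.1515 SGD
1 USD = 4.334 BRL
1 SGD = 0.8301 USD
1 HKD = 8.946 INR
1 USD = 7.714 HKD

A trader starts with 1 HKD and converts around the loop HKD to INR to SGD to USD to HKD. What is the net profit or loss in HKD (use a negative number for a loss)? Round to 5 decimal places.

-0.03590

1 HKD × 8.946 = 8.946 INR
8.946 INR × 0.01683 = 0.15056118 SGD
0.15056118 SGD × 0.8301 = 0.124980835518 USD
0.124980835518 USD × 7.714 = 0.964102165185852 HKD
Net change: 0.964102165185852 − 1 = -0.035897834814148 HKD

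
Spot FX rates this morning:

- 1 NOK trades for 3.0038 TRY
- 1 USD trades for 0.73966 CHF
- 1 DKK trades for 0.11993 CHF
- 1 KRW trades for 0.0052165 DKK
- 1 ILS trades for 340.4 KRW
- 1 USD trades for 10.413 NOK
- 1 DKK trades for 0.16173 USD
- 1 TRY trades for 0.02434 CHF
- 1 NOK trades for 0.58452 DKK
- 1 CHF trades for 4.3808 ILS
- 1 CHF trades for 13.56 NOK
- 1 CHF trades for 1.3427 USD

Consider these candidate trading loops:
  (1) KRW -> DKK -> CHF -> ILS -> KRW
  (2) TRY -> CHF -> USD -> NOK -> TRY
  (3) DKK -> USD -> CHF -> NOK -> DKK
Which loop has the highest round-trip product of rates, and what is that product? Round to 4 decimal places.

(1) 0.0052165 × 0.11993 × 4.3808 × 340.4 = 0.93293
(2) 0.02434 × 1.3427 × 10.413 × 3.0038 = 1.02222
(3) 0.16173 × 0.73966 × 13.56 × 0.58452 = 0.94816
Highest is cycle (2) at 1.0222 (>1, arbitrage).

1.0222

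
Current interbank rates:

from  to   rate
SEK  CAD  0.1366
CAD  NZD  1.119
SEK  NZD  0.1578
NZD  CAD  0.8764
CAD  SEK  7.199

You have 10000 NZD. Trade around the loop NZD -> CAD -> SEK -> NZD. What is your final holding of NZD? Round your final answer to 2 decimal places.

10000 NZD × 0.8764 = 8764 CAD
8764 CAD × 7.199 = 63092.036 SEK
63092.036 SEK × 0.1578 = 9955.9232808 NZD

9955.92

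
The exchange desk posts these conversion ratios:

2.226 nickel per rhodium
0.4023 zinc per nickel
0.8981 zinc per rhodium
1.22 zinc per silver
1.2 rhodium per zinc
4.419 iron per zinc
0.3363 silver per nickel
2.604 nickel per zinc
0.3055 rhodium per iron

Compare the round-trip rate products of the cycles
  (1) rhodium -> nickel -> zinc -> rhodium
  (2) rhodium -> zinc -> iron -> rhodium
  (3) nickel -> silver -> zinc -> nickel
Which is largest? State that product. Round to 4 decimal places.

(1) 2.226 × 0.4023 × 1.2 = 1.07462
(2) 0.8981 × 4.419 × 0.3055 = 1.21244
(3) 0.3363 × 1.22 × 2.604 = 1.06838
Highest is cycle (2) at 1.2124 (>1, arbitrage).

1.2124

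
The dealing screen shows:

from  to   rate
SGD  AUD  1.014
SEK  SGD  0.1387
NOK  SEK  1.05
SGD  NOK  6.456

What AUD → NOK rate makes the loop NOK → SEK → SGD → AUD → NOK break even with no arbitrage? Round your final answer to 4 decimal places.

Known legs of the cycle: 1.05 × 0.1387 × 1.014 = 0.14767389
For no arbitrage the full-cycle product must be 1, so the missing rate is 1 / 0.14767389 ≈ 6.771678.

6.7717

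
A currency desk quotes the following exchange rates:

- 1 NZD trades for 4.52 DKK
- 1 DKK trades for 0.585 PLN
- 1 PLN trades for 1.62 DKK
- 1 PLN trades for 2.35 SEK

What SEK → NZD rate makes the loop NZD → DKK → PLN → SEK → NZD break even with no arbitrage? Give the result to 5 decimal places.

Known legs of the cycle: 4.52 × 0.585 × 2.35 = 6.21387
For no arbitrage the full-cycle product must be 1, so the missing rate is 1 / 6.21387 ≈ 0.1609303.

0.16093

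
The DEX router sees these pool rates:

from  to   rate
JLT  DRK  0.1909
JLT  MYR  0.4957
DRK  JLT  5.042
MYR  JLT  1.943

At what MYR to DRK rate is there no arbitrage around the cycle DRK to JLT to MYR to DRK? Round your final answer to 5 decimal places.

Known legs of the cycle: 5.042 × 0.4957 = 2.4993194
For no arbitrage the full-cycle product must be 1, so the missing rate is 1 / 2.4993194 ≈ 0.4001089.

0.40011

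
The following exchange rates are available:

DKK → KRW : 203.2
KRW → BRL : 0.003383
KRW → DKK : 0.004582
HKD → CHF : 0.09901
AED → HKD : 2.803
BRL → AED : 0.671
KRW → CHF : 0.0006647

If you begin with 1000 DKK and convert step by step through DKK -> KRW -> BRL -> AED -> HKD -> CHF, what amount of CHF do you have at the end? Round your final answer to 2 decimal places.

128.01

1000 DKK × 203.2 = 203200 KRW
203200 KRW × 0.003383 = 687.4256 BRL
687.4256 BRL × 0.671 = 461.2625776 AED
461.2625776 AED × 2.803 = 1292.9190050128 HKD
1292.9190050128 HKD × 0.09901 = 128.011910686317328 CHF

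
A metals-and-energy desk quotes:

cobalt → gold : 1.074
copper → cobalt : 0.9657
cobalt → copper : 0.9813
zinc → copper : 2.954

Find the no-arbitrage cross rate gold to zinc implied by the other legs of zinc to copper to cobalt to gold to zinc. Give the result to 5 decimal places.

Known legs of the cycle: 2.954 × 0.9657 × 1.074 = 3.0637759572
For no arbitrage the full-cycle product must be 1, so the missing rate is 1 / 3.0637759572 ≈ 0.3263946.

0.32639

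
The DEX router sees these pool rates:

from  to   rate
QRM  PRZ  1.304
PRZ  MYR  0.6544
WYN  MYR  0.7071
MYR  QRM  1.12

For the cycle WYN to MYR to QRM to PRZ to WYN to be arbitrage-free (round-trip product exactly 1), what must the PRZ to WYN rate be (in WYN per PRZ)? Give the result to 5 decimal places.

0.96833

Known legs of the cycle: 0.7071 × 1.12 × 1.304 = 1.032705408
For no arbitrage the full-cycle product must be 1, so the missing rate is 1 / 1.032705408 ≈ 0.9683304.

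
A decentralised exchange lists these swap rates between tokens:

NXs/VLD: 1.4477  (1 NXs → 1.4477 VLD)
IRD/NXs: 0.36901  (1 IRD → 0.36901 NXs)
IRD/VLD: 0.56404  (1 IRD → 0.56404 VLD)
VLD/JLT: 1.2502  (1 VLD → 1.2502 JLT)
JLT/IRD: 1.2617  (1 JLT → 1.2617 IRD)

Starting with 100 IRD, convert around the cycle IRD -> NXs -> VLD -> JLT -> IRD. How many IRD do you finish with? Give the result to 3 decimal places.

100 IRD × 0.36901 = 36.901 NXs
36.901 NXs × 1.4477 = 53.4215777 VLD
53.4215777 VLD × 1.2502 = 66.78765644054 JLT
66.78765644054 JLT × 1.2617 = 84.265986131029318 IRD

84.266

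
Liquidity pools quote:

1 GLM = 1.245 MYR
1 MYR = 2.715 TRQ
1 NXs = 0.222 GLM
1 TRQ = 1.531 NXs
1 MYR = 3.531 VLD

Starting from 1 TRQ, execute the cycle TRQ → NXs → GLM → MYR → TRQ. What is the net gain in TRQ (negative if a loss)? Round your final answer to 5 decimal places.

1 TRQ × 1.531 = 1.531 NXs
1.531 NXs × 0.222 = 0.339882 GLM
0.339882 GLM × 1.245 = 0.42315309 MYR
0.42315309 MYR × 2.715 = 1.14886063935 TRQ
Net change: 1.14886063935 − 1 = 0.14886063935 TRQ

0.14886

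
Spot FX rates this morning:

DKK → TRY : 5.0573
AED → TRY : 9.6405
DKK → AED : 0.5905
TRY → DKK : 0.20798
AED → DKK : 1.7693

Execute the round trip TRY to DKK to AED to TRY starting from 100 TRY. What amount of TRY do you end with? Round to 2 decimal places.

100 TRY × 0.20798 = 20.798 DKK
20.798 DKK × 0.5905 = 12.281219 AED
12.281219 AED × 9.6405 = 118.3970917695 TRY

118.40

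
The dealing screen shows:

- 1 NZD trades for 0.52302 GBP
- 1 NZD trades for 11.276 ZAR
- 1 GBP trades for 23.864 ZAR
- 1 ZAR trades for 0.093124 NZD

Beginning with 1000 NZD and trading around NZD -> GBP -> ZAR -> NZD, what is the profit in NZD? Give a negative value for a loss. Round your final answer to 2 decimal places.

162.31

1000 NZD × 0.52302 = 523.02 GBP
523.02 GBP × 23.864 = 12481.34928 ZAR
12481.34928 ZAR × 0.093124 = 1162.31317035072 NZD
Net change: 1162.31317035072 − 1000 = 162.31317035072 NZD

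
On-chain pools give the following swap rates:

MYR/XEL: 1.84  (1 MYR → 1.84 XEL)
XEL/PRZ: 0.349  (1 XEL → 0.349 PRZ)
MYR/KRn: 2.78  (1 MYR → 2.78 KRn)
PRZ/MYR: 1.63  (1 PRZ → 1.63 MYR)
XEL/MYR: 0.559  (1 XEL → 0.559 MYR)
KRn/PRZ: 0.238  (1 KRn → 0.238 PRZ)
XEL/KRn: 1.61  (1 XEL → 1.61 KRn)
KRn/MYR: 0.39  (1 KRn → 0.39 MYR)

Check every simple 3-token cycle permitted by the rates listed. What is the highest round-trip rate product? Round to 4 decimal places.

1.1553

KRn→MYR→XEL→KRn: 0.39 × 1.84 × 1.61 = 1.15534
KRn→PRZ→MYR→KRn: 0.238 × 1.63 × 2.78 = 1.07847
PRZ→MYR→XEL→PRZ: 1.63 × 1.84 × 0.349 = 1.04672
Maximum is KRn→MYR→XEL→KRn at 1.1553; arbitrage exists.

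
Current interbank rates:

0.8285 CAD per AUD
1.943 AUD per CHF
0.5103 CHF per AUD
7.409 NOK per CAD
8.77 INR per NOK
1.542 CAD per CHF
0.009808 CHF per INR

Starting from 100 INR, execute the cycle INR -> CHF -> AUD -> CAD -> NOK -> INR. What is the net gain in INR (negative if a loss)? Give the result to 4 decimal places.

100 INR × 0.009808 = 0.9808 CHF
0.9808 CHF × 1.943 = 1.9056944 AUD
1.9056944 AUD × 0.8285 = 1.5788678104 CAD
1.5788678104 CAD × 7.409 = 11.6978316072536 NOK
11.6978316072536 NOK × 8.77 = 102.589983195614072 INR
Net change: 102.589983195614072 − 100 = 2.589983195614072 INR

2.5900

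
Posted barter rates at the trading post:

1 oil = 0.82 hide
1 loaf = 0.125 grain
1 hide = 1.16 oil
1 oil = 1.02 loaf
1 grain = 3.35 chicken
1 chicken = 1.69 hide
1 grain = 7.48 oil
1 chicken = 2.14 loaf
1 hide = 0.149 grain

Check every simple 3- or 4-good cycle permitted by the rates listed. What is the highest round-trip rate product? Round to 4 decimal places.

oil→loaf→grain→oil: 1.02 × 0.125 × 7.48 = 0.95370
oil→hide→grain→oil: 0.82 × 0.149 × 7.48 = 0.91391
grain→chicken→loaf→grain: 3.35 × 2.14 × 0.125 = 0.89613
hide→grain→chicken→hide: 0.149 × 3.35 × 1.69 = 0.84356
Maximum is oil→loaf→grain→oil at 0.9537; no arbitrage — every cycle loses value.

0.9537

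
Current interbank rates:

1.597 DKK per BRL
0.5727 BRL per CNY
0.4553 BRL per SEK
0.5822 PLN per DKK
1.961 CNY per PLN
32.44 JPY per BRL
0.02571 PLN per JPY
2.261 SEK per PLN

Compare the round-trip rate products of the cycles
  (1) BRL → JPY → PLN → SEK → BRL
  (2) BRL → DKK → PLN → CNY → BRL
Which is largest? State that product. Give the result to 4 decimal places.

1.0442

(1) 32.44 × 0.02571 × 2.261 × 0.4553 = 0.85858
(2) 1.597 × 0.5822 × 1.961 × 0.5727 = 1.04420
Highest is cycle (2) at 1.0442 (>1, arbitrage).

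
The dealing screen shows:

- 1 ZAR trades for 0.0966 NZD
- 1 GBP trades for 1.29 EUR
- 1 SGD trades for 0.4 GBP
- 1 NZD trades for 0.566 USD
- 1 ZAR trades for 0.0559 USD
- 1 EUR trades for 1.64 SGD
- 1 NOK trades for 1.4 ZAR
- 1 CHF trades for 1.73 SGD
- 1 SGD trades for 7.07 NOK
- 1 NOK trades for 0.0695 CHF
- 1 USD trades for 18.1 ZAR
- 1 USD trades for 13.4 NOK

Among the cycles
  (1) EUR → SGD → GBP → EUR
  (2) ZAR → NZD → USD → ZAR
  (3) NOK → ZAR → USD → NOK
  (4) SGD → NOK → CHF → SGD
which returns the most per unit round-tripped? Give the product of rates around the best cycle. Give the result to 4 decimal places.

1.0487

(1) 1.64 × 0.4 × 1.29 = 0.84624
(2) 0.0966 × 0.566 × 18.1 = 0.98963
(3) 1.4 × 0.0559 × 13.4 = 1.04868
(4) 7.07 × 0.0695 × 1.73 = 0.85006
Highest is cycle (3) at 1.0487 (>1, arbitrage).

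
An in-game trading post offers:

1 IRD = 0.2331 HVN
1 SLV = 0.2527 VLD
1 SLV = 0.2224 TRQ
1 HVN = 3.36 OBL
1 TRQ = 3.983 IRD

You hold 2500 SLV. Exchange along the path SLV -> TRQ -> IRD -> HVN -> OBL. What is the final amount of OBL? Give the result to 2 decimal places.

2500 SLV × 0.2224 = 556 TRQ
556 TRQ × 3.983 = 2214.548 IRD
2214.548 IRD × 0.2331 = 516.2111388 HVN
516.2111388 HVN × 3.36 = 1734.469426368 OBL

1734.47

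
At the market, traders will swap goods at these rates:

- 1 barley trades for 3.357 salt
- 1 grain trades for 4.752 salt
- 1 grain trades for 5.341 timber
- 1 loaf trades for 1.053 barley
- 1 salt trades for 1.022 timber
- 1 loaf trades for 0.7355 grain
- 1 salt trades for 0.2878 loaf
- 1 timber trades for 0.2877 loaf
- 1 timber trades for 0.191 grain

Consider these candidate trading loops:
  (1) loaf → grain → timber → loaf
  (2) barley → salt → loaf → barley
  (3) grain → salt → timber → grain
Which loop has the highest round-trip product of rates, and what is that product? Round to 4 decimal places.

(1) 0.7355 × 5.341 × 0.2877 = 1.13017
(2) 3.357 × 0.2878 × 1.053 = 1.01735
(3) 4.752 × 1.022 × 0.191 = 0.92760
Highest is cycle (1) at 1.1302 (>1, arbitrage).

1.1302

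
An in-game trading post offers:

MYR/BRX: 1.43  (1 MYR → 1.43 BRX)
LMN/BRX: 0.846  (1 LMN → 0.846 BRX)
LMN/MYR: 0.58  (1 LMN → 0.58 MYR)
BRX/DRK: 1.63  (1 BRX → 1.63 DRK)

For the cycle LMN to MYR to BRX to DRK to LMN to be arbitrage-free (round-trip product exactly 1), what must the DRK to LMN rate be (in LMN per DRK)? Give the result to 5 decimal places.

Known legs of the cycle: 0.58 × 1.43 × 1.63 = 1.351922
For no arbitrage the full-cycle product must be 1, so the missing rate is 1 / 1.351922 ≈ 0.7396876.

0.73969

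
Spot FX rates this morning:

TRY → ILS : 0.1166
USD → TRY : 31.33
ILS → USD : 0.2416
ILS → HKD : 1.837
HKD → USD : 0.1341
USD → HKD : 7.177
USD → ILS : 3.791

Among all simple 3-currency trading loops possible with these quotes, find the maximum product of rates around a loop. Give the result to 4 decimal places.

0.9339

HKD→USD→ILS→HKD: 0.1341 × 3.791 × 1.837 = 0.93388
ILS→USD→TRY→ILS: 0.2416 × 31.33 × 0.1166 = 0.88258
Maximum is HKD→USD→ILS→HKD at 0.9339; no arbitrage — every cycle loses value.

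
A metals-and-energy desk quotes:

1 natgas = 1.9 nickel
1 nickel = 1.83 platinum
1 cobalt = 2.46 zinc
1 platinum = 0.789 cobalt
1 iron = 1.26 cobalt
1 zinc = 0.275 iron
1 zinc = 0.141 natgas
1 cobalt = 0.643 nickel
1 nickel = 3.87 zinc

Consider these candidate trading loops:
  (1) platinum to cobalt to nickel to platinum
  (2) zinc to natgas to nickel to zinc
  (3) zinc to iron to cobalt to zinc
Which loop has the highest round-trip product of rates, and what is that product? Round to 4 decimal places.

(1) 0.789 × 0.643 × 1.83 = 0.92841
(2) 0.141 × 1.9 × 3.87 = 1.03677
(3) 0.275 × 1.26 × 2.46 = 0.85239
Highest is cycle (2) at 1.0368 (>1, arbitrage).

1.0368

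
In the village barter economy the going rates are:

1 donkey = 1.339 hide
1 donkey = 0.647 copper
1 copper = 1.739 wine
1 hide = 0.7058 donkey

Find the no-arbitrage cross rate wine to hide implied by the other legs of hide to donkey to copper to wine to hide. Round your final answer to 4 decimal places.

Known legs of the cycle: 0.7058 × 0.647 × 1.739 = 0.7941188714
For no arbitrage the full-cycle product must be 1, so the missing rate is 1 / 0.7941188714 ≈ 1.259257.

1.2593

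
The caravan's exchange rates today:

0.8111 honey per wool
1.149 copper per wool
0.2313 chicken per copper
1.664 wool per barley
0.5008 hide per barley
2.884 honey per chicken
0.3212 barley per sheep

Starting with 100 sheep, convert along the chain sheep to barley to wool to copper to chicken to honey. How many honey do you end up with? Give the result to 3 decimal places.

100 sheep × 0.3212 = 32.12 barley
32.12 barley × 1.664 = 53.44768 wool
53.44768 wool × 1.149 = 61.41138432 copper
61.41138432 copper × 0.2313 = 14.204453193216 chicken
14.204453193216 chicken × 2.884 = 40.965643009234944 honey

40.966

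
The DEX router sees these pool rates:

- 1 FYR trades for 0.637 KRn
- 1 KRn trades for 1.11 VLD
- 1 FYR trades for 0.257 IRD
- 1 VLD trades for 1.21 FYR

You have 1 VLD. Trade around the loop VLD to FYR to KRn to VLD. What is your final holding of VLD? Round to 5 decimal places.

1 VLD × 1.21 = 1.21 FYR
1.21 FYR × 0.637 = 0.77077 KRn
0.77077 KRn × 1.11 = 0.8555547 VLD

0.85555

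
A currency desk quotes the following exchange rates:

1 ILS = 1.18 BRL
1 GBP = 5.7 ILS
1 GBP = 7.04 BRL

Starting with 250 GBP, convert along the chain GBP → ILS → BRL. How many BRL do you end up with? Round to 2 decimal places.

250 GBP × 5.7 = 1425 ILS
1425 ILS × 1.18 = 1681.5 BRL

1681.50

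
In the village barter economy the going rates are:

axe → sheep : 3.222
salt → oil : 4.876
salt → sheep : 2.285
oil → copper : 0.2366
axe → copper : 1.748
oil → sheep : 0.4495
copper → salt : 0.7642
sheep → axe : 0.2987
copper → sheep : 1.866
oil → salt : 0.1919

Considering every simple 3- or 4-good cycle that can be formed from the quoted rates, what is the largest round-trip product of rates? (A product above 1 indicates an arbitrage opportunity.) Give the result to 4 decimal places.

sheep→axe→copper→sheep: 0.2987 × 1.748 × 1.866 = 0.97429
sheep→axe→copper→salt→sheep: 0.2987 × 1.748 × 0.7642 × 2.285 = 0.91174
oil→copper→salt→oil: 0.2366 × 0.7642 × 4.876 = 0.88163
Maximum is sheep→axe→copper→sheep at 0.9743; no arbitrage — every cycle loses value.

0.9743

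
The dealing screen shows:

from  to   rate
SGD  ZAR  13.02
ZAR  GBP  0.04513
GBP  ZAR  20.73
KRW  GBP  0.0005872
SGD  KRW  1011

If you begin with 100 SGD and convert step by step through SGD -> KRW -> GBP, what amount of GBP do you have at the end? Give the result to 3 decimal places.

100 SGD × 1011 = 101100 KRW
101100 KRW × 0.0005872 = 59.36592 GBP

59.366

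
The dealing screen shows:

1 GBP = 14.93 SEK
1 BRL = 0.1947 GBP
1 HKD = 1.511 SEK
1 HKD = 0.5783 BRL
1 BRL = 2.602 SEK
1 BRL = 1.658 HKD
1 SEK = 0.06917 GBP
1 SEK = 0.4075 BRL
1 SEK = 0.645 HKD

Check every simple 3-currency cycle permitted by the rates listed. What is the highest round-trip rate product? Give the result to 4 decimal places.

1.1845

BRL→GBP→SEK→BRL: 0.1947 × 14.93 × 0.4075 = 1.18455
BRL→HKD→SEK→BRL: 1.658 × 1.511 × 0.4075 = 1.02088
BRL→SEK→HKD→BRL: 2.602 × 0.645 × 0.5783 = 0.97056
Maximum is BRL→GBP→SEK→BRL at 1.1845; arbitrage exists.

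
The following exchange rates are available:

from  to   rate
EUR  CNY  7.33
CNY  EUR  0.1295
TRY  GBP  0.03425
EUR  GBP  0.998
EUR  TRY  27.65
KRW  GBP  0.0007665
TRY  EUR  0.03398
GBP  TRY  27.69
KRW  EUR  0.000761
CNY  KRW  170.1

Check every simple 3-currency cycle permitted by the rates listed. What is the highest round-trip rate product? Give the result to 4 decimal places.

CNY→KRW→EUR→CNY: 170.1 × 0.000761 × 7.33 = 0.94884
TRY→EUR→GBP→TRY: 0.03398 × 0.998 × 27.69 = 0.93902
Maximum is CNY→KRW→EUR→CNY at 0.9488; no arbitrage — every cycle loses value.

0.9488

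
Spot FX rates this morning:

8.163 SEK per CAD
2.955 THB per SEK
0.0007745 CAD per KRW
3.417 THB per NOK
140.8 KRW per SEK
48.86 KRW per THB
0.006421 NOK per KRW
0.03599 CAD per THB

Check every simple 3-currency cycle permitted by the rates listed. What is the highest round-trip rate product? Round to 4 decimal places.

1.0720

KRW→NOK→THB→KRW: 0.006421 × 3.417 × 48.86 = 1.07202
KRW→CAD→SEK→KRW: 0.0007745 × 8.163 × 140.8 = 0.89017
SEK→THB→CAD→SEK: 2.955 × 0.03599 × 8.163 = 0.86814
Maximum is KRW→NOK→THB→KRW at 1.0720; arbitrage exists.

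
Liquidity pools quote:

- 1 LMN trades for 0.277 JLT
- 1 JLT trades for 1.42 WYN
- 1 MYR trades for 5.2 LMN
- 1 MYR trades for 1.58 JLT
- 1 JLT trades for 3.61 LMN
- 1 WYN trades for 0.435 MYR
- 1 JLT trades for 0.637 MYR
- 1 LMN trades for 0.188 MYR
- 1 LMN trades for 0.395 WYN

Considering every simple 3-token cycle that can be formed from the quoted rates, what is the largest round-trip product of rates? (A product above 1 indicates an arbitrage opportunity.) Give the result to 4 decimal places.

1.0723

JLT→LMN→MYR→JLT: 3.61 × 0.188 × 1.58 = 1.07231
JLT→WYN→MYR→JLT: 1.42 × 0.435 × 1.58 = 0.97597
JLT→MYR→LMN→JLT: 0.637 × 5.2 × 0.277 = 0.91753
MYR→LMN→WYN→MYR: 5.2 × 0.395 × 0.435 = 0.89349
Maximum is JLT→LMN→MYR→JLT at 1.0723; arbitrage exists.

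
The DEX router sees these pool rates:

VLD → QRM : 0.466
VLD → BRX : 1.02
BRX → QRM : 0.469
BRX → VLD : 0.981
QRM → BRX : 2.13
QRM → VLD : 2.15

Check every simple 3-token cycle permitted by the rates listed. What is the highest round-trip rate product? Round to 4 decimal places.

1.0285

VLD→BRX→QRM→VLD: 1.02 × 0.469 × 2.15 = 1.02852
VLD→QRM→BRX→VLD: 0.466 × 2.13 × 0.981 = 0.97372
Maximum is VLD→BRX→QRM→VLD at 1.0285; arbitrage exists.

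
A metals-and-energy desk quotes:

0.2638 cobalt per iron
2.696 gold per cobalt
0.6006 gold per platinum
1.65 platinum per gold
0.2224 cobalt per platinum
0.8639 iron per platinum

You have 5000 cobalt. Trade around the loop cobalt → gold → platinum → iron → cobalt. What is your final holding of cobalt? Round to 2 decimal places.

5000 cobalt × 2.696 = 13480 gold
13480 gold × 1.65 = 22242 platinum
22242 platinum × 0.8639 = 19214.8638 iron
19214.8638 iron × 0.2638 = 5068.88107044 cobalt

5068.88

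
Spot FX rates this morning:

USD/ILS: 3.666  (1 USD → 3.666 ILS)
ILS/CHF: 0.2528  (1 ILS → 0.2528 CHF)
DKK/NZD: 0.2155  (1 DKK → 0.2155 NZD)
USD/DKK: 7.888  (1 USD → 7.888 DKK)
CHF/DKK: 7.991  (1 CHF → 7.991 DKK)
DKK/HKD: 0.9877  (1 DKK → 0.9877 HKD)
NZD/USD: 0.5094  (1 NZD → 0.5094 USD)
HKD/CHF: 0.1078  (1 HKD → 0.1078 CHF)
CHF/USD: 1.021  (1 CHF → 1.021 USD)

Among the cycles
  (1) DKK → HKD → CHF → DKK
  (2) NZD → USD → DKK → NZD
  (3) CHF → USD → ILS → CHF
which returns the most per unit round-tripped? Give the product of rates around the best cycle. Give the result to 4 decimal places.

(1) 0.9877 × 0.1078 × 7.991 = 0.85083
(2) 0.5094 × 7.888 × 0.2155 = 0.86591
(3) 1.021 × 3.666 × 0.2528 = 0.94623
Highest is cycle (3) at 0.9462 (≤1, no arbitrage).

0.9462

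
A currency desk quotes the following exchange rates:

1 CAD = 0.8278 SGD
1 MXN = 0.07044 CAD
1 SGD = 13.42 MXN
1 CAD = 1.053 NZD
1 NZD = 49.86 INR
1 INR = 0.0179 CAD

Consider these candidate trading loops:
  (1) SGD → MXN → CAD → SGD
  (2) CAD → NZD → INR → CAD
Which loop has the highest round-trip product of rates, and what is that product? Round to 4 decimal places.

0.9398

(1) 13.42 × 0.07044 × 0.8278 = 0.78252
(2) 1.053 × 49.86 × 0.0179 = 0.93980
Highest is cycle (2) at 0.9398 (≤1, no arbitrage).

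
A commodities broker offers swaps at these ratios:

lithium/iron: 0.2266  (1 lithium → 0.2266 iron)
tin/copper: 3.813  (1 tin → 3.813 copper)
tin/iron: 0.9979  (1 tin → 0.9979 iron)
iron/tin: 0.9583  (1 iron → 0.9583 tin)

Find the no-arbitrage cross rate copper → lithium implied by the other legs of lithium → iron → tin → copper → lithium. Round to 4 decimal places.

Known legs of the cycle: 0.2266 × 0.9583 × 3.813 = 0.82799592414
For no arbitrage the full-cycle product must be 1, so the missing rate is 1 / 0.82799592414 ≈ 1.207735.

1.2077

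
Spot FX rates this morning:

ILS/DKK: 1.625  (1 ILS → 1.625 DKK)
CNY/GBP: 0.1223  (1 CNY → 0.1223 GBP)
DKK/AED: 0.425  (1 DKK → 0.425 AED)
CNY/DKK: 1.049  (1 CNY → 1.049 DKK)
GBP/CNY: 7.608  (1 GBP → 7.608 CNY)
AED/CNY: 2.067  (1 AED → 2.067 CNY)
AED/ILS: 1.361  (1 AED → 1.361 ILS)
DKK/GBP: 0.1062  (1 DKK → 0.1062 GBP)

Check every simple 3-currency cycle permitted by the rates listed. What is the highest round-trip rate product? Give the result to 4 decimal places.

0.9399

AED→ILS→DKK→AED: 1.361 × 1.625 × 0.425 = 0.93994
AED→CNY→DKK→AED: 2.067 × 1.049 × 0.425 = 0.92152
CNY→DKK→GBP→CNY: 1.049 × 0.1062 × 7.608 = 0.84756
Maximum is AED→ILS→DKK→AED at 0.9399; no arbitrage — every cycle loses value.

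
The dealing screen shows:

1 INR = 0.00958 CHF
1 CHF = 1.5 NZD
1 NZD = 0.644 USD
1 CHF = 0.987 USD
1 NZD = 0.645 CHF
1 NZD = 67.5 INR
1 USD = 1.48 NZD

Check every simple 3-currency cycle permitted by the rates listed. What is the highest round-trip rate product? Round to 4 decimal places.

NZD→INR→CHF→NZD: 67.5 × 0.00958 × 1.5 = 0.96998
NZD→CHF→USD→NZD: 0.645 × 0.987 × 1.48 = 0.94219
Maximum is NZD→INR→CHF→NZD at 0.9700; no arbitrage — every cycle loses value.

0.9700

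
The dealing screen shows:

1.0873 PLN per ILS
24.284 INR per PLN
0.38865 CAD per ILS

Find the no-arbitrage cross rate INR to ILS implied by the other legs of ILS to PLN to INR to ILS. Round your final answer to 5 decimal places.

0.03787

Known legs of the cycle: 1.0873 × 24.284 = 26.4039932
For no arbitrage the full-cycle product must be 1, so the missing rate is 1 / 26.4039932 ≈ 0.0378731.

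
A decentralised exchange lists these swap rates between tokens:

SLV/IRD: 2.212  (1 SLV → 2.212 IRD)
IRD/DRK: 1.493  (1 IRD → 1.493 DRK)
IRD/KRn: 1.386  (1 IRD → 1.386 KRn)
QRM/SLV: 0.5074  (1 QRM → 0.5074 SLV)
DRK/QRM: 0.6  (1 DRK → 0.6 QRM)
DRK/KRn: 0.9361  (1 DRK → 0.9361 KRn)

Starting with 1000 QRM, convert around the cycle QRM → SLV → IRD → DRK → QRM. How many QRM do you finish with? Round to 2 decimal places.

1005.42

1000 QRM × 0.5074 = 507.4 SLV
507.4 SLV × 2.212 = 1122.3688 IRD
1122.3688 IRD × 1.493 = 1675.6966184 DRK
1675.6966184 DRK × 0.6 = 1005.41797104 QRM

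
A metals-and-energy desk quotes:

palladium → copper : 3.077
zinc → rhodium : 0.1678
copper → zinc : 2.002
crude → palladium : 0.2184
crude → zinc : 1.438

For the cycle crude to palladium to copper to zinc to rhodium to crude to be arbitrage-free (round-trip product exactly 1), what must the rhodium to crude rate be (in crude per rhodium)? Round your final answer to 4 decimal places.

4.4296

Known legs of the cycle: 0.2184 × 3.077 × 2.002 × 0.1678 = 0.22575436691808
For no arbitrage the full-cycle product must be 1, so the missing rate is 1 / 0.22575436691808 ≈ 4.429593.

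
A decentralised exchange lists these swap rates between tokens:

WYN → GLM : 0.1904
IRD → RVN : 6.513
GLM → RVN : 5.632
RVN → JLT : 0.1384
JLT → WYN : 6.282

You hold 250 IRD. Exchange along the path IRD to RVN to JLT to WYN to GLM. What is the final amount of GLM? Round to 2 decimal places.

250 IRD × 6.513 = 1628.25 RVN
1628.25 RVN × 0.1384 = 225.3498 JLT
225.3498 JLT × 6.282 = 1415.6474436 WYN
1415.6474436 WYN × 0.1904 = 269.53927326144 GLM

269.54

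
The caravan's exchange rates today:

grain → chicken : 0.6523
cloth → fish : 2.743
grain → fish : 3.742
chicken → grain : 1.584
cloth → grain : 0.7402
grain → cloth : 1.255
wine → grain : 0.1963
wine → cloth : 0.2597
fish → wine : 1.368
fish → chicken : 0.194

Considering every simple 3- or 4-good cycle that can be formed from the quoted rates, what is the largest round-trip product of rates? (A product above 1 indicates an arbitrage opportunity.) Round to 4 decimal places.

chicken→grain→fish→chicken: 1.584 × 3.742 × 0.194 = 1.14990
chicken→grain→cloth→fish→chicken: 1.584 × 1.255 × 2.743 × 0.194 = 1.05786
wine→grain→fish→wine: 0.1963 × 3.742 × 1.368 = 1.00487
cloth→grain→fish→wine→cloth: 0.7402 × 3.742 × 1.368 × 0.2597 = 0.98404
cloth→fish→wine→cloth: 2.743 × 1.368 × 0.2597 = 0.97450
cloth→fish→wine→grain→cloth: 2.743 × 1.368 × 0.1963 × 1.255 = 0.92443
Maximum is chicken→grain→fish→chicken at 1.1499; arbitrage exists.

1.1499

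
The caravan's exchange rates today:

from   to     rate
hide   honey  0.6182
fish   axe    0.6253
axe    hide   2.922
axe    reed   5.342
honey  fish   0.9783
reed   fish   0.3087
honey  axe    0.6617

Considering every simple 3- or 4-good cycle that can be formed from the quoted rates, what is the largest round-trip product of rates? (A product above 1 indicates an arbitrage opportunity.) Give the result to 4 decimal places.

1.1953

axe→hide→honey→axe: 2.922 × 0.6182 × 0.6617 = 1.19528
axe→hide→honey→fish→axe: 2.922 × 0.6182 × 0.9783 × 0.6253 = 1.10502
axe→reed→fish→axe: 5.342 × 0.3087 × 0.6253 = 1.03117
Maximum is axe→hide→honey→axe at 1.1953; arbitrage exists.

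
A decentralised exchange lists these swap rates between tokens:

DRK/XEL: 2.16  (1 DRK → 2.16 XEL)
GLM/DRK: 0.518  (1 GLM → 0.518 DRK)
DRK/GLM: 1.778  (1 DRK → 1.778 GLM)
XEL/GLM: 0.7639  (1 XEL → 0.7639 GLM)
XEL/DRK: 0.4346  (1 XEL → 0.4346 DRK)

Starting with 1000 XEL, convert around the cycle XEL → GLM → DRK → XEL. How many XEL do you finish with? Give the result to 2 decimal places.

1000 XEL × 0.7639 = 763.9 GLM
763.9 GLM × 0.518 = 395.7002 DRK
395.7002 DRK × 2.16 = 854.712432 XEL

854.71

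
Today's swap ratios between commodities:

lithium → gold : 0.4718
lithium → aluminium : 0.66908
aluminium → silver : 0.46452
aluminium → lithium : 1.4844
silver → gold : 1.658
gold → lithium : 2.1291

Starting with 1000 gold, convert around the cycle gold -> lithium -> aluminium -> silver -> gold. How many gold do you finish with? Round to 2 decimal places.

1000 gold × 2.1291 = 2129.1 lithium
2129.1 lithium × 0.66908 = 1424.538228 aluminium
1424.538228 aluminium × 0.46452 = 661.72649767056 silver
661.72649767056 silver × 1.658 = 1097.14253313778848 gold

1097.14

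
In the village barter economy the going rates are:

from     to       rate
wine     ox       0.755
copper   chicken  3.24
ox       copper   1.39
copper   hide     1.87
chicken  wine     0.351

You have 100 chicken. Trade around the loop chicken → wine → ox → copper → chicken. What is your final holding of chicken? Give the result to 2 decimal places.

100 chicken × 0.351 = 35.1 wine
35.1 wine × 0.755 = 26.5005 ox
26.5005 ox × 1.39 = 36.835695 copper
36.835695 copper × 3.24 = 119.3476518 chicken

119.35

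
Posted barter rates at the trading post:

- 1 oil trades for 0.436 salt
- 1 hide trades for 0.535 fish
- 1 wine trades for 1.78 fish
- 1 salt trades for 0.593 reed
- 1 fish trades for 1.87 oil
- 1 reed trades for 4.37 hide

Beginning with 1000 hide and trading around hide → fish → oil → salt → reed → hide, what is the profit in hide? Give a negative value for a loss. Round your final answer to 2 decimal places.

130.36

1000 hide × 0.535 = 535 fish
535 fish × 1.87 = 1000.45 oil
1000.45 oil × 0.436 = 436.1962 salt
436.1962 salt × 0.593 = 258.6643466 reed
258.6643466 reed × 4.37 = 1130.363194642 hide
Net change: 1130.363194642 − 1000 = 130.363194642 hide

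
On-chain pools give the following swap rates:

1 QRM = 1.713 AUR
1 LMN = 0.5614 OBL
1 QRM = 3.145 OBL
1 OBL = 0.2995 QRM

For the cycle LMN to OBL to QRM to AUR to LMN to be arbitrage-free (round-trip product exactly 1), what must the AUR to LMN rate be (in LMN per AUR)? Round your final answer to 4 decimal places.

Known legs of the cycle: 0.5614 × 0.2995 × 1.713 = 0.2880226209
For no arbitrage the full-cycle product must be 1, so the missing rate is 1 / 0.2880226209 ≈ 3.471950.

3.4719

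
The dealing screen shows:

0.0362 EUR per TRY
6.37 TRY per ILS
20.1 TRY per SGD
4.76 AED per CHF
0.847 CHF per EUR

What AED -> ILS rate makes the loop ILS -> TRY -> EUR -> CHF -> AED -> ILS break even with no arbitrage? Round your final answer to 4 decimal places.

Known legs of the cycle: 6.37 × 0.0362 × 0.847 × 4.76 = 0.92969044168
For no arbitrage the full-cycle product must be 1, so the missing rate is 1 / 0.92969044168 ≈ 1.075627.

1.0756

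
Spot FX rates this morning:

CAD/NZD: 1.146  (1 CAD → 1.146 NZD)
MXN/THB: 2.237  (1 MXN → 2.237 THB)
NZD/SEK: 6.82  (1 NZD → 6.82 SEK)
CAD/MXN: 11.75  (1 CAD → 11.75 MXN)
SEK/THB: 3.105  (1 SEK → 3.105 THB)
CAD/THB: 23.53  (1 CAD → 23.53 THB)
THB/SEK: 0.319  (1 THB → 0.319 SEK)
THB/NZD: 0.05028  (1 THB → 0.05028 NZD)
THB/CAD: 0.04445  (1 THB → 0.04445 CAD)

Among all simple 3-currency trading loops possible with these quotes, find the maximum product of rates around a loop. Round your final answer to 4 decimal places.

THB→CAD→MXN→THB: 0.04445 × 11.75 × 2.237 = 1.16836
SEK→THB→NZD→SEK: 3.105 × 0.05028 × 6.82 = 1.06473
Maximum is THB→CAD→MXN→THB at 1.1684; arbitrage exists.

1.1684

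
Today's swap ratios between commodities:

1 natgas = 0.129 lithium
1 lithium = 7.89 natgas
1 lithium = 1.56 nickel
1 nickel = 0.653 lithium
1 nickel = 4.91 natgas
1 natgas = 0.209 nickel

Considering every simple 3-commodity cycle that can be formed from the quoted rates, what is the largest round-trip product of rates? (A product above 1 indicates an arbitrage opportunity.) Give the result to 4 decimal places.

1.0768

nickel→lithium→natgas→nickel: 0.653 × 7.89 × 0.209 = 1.07680
nickel→natgas→lithium→nickel: 4.91 × 0.129 × 1.56 = 0.98809
Maximum is nickel→lithium→natgas→nickel at 1.0768; arbitrage exists.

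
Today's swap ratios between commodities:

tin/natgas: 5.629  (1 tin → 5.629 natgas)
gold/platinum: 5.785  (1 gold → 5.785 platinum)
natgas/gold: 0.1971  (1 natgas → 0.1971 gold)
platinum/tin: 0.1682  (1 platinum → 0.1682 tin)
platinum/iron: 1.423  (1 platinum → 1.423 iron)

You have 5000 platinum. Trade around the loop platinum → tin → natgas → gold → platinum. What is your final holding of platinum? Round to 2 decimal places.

5000 platinum × 0.1682 = 841 tin
841 tin × 5.629 = 4733.989 natgas
4733.989 natgas × 0.1971 = 933.0692319 gold
933.0692319 gold × 5.785 = 5397.8055065415 platinum

5397.81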